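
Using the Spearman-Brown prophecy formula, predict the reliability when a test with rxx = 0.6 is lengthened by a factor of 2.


r_new = (n * rxx) / (1 + (n-1) * rxx)
r_new = (2 * 0.6) / (1 + 1 * 0.6)
r_new = 1.2 / 1.6
r_new = 0.75

0.75


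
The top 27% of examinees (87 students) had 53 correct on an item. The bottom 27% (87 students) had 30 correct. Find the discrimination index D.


p_upper = 53/87 = 0.6092
p_lower = 30/87 = 0.3448
D = 0.6092 - 0.3448 = 0.2644

0.2644


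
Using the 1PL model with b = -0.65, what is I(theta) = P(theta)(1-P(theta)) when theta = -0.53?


P = 1/(1+exp(-(-0.53--0.65))) = 0.53
I = P*(1-P) = 0.53 * 0.47
I = 0.2491

0.2491


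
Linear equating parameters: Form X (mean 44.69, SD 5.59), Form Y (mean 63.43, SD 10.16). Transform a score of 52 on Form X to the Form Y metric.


slope = SD_Y / SD_X = 10.16 / 5.59 ~ 1.8175
intercept = mean_Y - slope * mean_X = 63.43 - (10.16 / 5.59) * 44.69 ~ -17.7955
Y = slope * X + intercept. To avoid rounding drift from the rounded slope/intercept, evaluate the equivalent form Y = mean_Y + SD_Y * (X - mean_X) / SD_X at full precision:
Y = 63.43 + 10.16 * (52 - 44.69) / 5.59
Y = 63.43 + 10.16 * 7.31 / 5.59
Y = 63.43 + 74.2696 / 5.59
Y = 63.43 + 13.2862
Y = 76.7162

76.7162


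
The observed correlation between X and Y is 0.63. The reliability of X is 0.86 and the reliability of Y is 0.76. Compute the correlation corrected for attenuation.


r_corrected = rxy / sqrt(rxx * ryy)
= 0.63 / sqrt(0.86 * 0.76)
= 0.63 / sqrt(0.6536)
= 0.63 / 0.808455
r_corrected = 0.7793

0.7793


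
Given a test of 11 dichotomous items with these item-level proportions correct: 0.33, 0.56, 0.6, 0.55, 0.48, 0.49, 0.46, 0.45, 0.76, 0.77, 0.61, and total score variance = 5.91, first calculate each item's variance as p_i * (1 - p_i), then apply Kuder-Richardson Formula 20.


For each item, compute p_i * q_i:
  Item 1: 0.33 * 0.67 = 0.2211
  Item 2: 0.56 * 0.44 = 0.2464
  Item 3: 0.6 * 0.4 = 0.24
  Item 4: 0.55 * 0.45 = 0.2475
  Item 5: 0.48 * 0.52 = 0.2496
  Item 6: 0.49 * 0.51 = 0.2499
  Item 7: 0.46 * 0.54 = 0.2484
  Item 8: 0.45 * 0.55 = 0.2475
  Item 9: 0.76 * 0.24 = 0.1824
  Item 10: 0.77 * 0.23 = 0.1771
  Item 11: 0.61 * 0.39 = 0.2379
Sum(p_i * q_i) = 0.2211 + 0.2464 + 0.24 + 0.2475 + 0.2496 + 0.2499 + 0.2484 + 0.2475 + 0.1824 + 0.1771 + 0.2379 = 2.5478
KR-20 = (k/(k-1)) * (1 - Sum(p_i*q_i) / Var_total)
= (11/10) * (1 - 2.5478/5.91)
= 1.1 * 0.5689
KR-20 = 0.6258

0.6258


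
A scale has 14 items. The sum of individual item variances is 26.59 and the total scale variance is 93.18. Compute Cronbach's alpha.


alpha = (k/(k-1)) * (1 - sum(si^2)/s_total^2)
= (14/13) * (1 - 26.59/93.18)
alpha = 0.7696

0.7696


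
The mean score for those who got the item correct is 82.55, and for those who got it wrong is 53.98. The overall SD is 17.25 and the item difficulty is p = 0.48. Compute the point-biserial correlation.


q = 1 - p = 0.52
rpb = ((M1 - M0) / SD) * sqrt(p * q)
rpb = ((82.55 - 53.98) / 17.25) * sqrt(0.48 * 0.52)
rpb = 0.8275

0.8275


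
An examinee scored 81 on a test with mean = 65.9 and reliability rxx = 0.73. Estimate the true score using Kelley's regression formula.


T_est = rxx * X + (1 - rxx) * mean
T_est = 0.73 * 81 + 0.27 * 65.9
T_est = 59.13 + 17.793
T_est = 76.923

76.923


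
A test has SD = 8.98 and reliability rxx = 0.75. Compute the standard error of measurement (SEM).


SEM = SD * sqrt(1 - rxx)
SEM = 8.98 * sqrt(1 - 0.75)
SEM = 8.98 * sqrt(0.25) = 8.98 * 0.5
SEM = 4.49

4.49


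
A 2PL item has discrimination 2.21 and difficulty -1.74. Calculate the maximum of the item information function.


For 2PL, max info at theta = b = -1.74
I_max = a^2 / 4 = 2.21^2 / 4
= 4.8841 / 4
I_max = 1.221

1.221


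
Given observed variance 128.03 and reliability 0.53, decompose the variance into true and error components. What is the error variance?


var_true = rxx * var_obs = 0.53 * 128.03 = 67.8559
var_error = var_obs - var_true
var_error = 128.03 - 67.8559
var_error = 60.1741

60.1741


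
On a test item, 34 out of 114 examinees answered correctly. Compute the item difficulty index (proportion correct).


Item difficulty p = number correct / total examinees
p = 34 / 114
p = 0.2982

0.2982


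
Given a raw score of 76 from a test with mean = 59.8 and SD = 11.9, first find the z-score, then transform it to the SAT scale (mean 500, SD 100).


z = (X - mean) / SD = (76 - 59.8) / 11.9
z = 16.2 / 11.9
z = 1.3613
SAT-scale = SAT = 500 + 100z
Carry z at full precision (z = 16.2 / 11.9) into the conversion:
SAT-scale = 500 + 100 * (16.2 / 11.9) = 500 + 1620 / 11.9
SAT-scale = 500 + 136.1345
SAT-scale = 636.1345

636.1345


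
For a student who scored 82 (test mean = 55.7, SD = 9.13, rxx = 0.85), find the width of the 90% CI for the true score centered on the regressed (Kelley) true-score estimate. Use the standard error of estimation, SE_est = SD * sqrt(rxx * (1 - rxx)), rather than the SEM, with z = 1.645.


True score estimate = 0.85*82 + 0.15*55.7 = 78.055
SE_est = SD * sqrt(rxx * (1 - rxx)) = 9.13 * sqrt(0.85 * 0.15) = 9.13 * sqrt(0.1275) = 3.260062
CI = T_est +/- z * SE_est, so width = 2 * z * SE_est = 2 * 1.645 * 3.260062
Width = 10.7256

10.7256


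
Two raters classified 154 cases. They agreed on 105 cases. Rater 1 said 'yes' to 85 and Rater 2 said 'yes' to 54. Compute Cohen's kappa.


P_o = 105/154 = 0.681818
P_e = (85*54 + 69*100) / 23716 = 0.484483
kappa = (P_o - P_e) / (1 - P_e)
kappa = (0.681818 - 0.484483) / (1 - 0.484483)
kappa = 0.3828

0.3828


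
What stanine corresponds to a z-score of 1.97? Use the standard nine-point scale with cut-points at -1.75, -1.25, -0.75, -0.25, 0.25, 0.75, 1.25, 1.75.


Stanine boundaries: [-1.75, -1.25, -0.75, -0.25, 0.25, 0.75, 1.25, 1.75]
z = 1.97
Check each boundary:
  z >= -1.75 -> could be stanine 2
  z >= -1.25 -> could be stanine 3
  z >= -0.75 -> could be stanine 4
  z >= -0.25 -> could be stanine 5
  z >= 0.25 -> could be stanine 6
  z >= 0.75 -> could be stanine 7
  z >= 1.25 -> could be stanine 8
  z >= 1.75 -> could be stanine 9
Highest qualifying boundary gives stanine = 9

9


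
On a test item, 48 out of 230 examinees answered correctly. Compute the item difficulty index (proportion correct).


Item difficulty p = number correct / total examinees
p = 48 / 230
p = 0.2087

0.2087


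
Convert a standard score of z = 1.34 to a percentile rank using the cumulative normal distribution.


CDF(z) = 0.5 * (1 + erf(z/sqrt(2)))
erf(0.9475) = 0.8198
CDF = 0.9099
Percentile rank = 0.9099 * 100 = 90.99

90.99


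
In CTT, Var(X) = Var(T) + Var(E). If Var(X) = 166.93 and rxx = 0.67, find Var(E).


var_true = rxx * var_obs = 0.67 * 166.93 = 111.8431
var_error = var_obs - var_true
var_error = 166.93 - 111.8431
var_error = 55.0869

55.0869


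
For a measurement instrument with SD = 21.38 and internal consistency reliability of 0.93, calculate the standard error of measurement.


SEM = SD * sqrt(1 - rxx)
SEM = 21.38 * sqrt(1 - 0.93)
SEM = 21.38 * sqrt(0.07) = 21.38 * 0.264575
SEM = 5.6566

5.6566


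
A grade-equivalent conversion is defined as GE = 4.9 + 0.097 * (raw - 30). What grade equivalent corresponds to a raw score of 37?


raw - median = 37 - 30 = 7
slope * diff = 0.097 * 7 = 0.679
GE = 4.9 + 0.679
GE = 5.579

5.579


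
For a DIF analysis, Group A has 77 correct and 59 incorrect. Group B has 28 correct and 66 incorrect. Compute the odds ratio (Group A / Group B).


Odds_A = 77/59 = 1.3051
Odds_B = 28/66 = 0.4242
OR = Odds_A / Odds_B = 1.3051 / 0.4242
Exactly, OR = (77 * 66) / (59 * 28) = 5082 / 1652
OR = 3.0763

3.0763


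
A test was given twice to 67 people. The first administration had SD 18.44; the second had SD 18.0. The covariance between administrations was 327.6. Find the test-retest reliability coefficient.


r = cov(X,Y) / (SD_X * SD_Y)
r = 327.6 / (18.44 * 18.0)
r = 327.6 / 331.92
r = 0.987

0.987


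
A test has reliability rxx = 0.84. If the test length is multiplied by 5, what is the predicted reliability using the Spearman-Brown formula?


r_new = (n * rxx) / (1 + (n-1) * rxx)
r_new = (5 * 0.84) / (1 + 4 * 0.84)
r_new = 4.2 / 4.36
r_new = 0.9633

0.9633


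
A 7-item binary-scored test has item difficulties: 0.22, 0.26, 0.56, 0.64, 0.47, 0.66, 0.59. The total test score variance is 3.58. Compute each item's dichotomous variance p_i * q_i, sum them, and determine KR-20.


For each item, compute p_i * q_i:
  Item 1: 0.22 * 0.78 = 0.1716
  Item 2: 0.26 * 0.74 = 0.1924
  Item 3: 0.56 * 0.44 = 0.2464
  Item 4: 0.64 * 0.36 = 0.2304
  Item 5: 0.47 * 0.53 = 0.2491
  Item 6: 0.66 * 0.34 = 0.2244
  Item 7: 0.59 * 0.41 = 0.2419
Sum(p_i * q_i) = 0.1716 + 0.1924 + 0.2464 + 0.2304 + 0.2491 + 0.2244 + 0.2419 = 1.5562
KR-20 = (k/(k-1)) * (1 - Sum(p_i*q_i) / Var_total)
= (7/6) * (1 - 1.5562/3.58)
= 1.1667 * 0.5653
KR-20 = 0.6595

0.6595


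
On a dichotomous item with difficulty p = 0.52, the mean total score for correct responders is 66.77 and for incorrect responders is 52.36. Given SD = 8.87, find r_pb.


q = 1 - p = 0.48
rpb = ((M1 - M0) / SD) * sqrt(p * q)
rpb = ((66.77 - 52.36) / 8.87) * sqrt(0.52 * 0.48)
rpb = 0.8116

0.8116


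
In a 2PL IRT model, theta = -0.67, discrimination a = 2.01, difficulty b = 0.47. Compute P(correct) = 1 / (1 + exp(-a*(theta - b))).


a*(theta - b) = 2.01 * (-0.67 - 0.47) = -2.2914
exp(--2.2914) = 9.8888
P = 1 / (1 + 9.8888)
P = 0.0918

0.0918


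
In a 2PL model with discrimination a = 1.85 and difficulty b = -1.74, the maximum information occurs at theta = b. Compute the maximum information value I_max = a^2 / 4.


For 2PL, max info at theta = b = -1.74
I_max = a^2 / 4 = 1.85^2 / 4
= 3.4225 / 4
I_max = 0.8556

0.8556


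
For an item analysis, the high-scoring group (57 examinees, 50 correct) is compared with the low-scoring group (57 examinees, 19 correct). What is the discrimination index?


p_upper = 50/57 = 0.8772
p_lower = 19/57 = 0.3333
D = 0.8772 - 0.3333 = 0.5439

0.5439


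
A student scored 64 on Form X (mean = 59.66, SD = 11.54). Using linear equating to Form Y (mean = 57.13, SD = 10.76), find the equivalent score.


slope = SD_Y / SD_X = 10.76 / 11.54 ~ 0.9324
intercept = mean_Y - slope * mean_X = 57.13 - (10.76 / 11.54) * 59.66 ~ 1.5025
Y = slope * X + intercept. To avoid rounding drift from the rounded slope/intercept, evaluate the equivalent form Y = mean_Y + SD_Y * (X - mean_X) / SD_X at full precision:
Y = 57.13 + 10.76 * (64 - 59.66) / 11.54
Y = 57.13 + 10.76 * 4.34 / 11.54
Y = 57.13 + 46.6984 / 11.54
Y = 57.13 + 4.0467
Y = 61.1767

61.1767


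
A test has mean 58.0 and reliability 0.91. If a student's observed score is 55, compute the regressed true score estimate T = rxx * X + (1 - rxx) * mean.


T_est = rxx * X + (1 - rxx) * mean
T_est = 0.91 * 55 + 0.09 * 58.0
T_est = 50.05 + 5.22
T_est = 55.27

55.27


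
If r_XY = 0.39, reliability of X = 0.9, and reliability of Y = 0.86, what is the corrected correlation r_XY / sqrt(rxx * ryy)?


r_corrected = rxy / sqrt(rxx * ryy)
= 0.39 / sqrt(0.9 * 0.86)
= 0.39 / sqrt(0.774)
= 0.39 / 0.879773
r_corrected = 0.4433

0.4433


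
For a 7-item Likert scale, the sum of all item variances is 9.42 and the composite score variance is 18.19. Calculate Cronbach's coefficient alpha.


alpha = (k/(k-1)) * (1 - sum(si^2)/s_total^2)
= (7/6) * (1 - 9.42/18.19)
alpha = 0.5625

0.5625


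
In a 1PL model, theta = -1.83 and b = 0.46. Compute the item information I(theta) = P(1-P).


P = 1/(1+exp(-(-1.83-0.46))) = 0.092
I = P*(1-P) = 0.092 * 0.908
I = 0.0835

0.0835


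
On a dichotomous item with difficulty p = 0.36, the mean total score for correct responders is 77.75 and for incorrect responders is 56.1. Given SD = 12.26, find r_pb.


q = 1 - p = 0.64
rpb = ((M1 - M0) / SD) * sqrt(p * q)
rpb = ((77.75 - 56.1) / 12.26) * sqrt(0.36 * 0.64)
rpb = 0.8476

0.8476


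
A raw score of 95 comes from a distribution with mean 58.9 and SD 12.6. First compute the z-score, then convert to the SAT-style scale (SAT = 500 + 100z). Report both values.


z = (X - mean) / SD = (95 - 58.9) / 12.6
z = 36.1 / 12.6
z = 2.8651
SAT-scale = SAT = 500 + 100z
Carry z at full precision (z = 36.1 / 12.6) into the conversion:
SAT-scale = 500 + 100 * (36.1 / 12.6) = 500 + 3610 / 12.6
SAT-scale = 500 + 286.5079
SAT-scale = 786.5079

786.5079


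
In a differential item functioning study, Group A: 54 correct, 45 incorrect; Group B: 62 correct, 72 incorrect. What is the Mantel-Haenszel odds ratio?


Odds_A = 54/45 = 1.2
Odds_B = 62/72 = 0.8611
OR = Odds_A / Odds_B = 1.2 / 0.8611
Exactly, OR = (54 * 72) / (45 * 62) = 3888 / 2790
OR = 1.3935

1.3935


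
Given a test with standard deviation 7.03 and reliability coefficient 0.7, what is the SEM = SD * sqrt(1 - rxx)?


SEM = SD * sqrt(1 - rxx)
SEM = 7.03 * sqrt(1 - 0.7)
SEM = 7.03 * sqrt(0.3) = 7.03 * 0.547723
SEM = 3.8505

3.8505


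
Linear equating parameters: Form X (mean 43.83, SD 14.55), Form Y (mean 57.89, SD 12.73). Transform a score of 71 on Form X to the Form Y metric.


slope = SD_Y / SD_X = 12.73 / 14.55 ~ 0.8749
intercept = mean_Y - slope * mean_X = 57.89 - (12.73 / 14.55) * 43.83 ~ 19.5425
Y = slope * X + intercept. To avoid rounding drift from the rounded slope/intercept, evaluate the equivalent form Y = mean_Y + SD_Y * (X - mean_X) / SD_X at full precision:
Y = 57.89 + 12.73 * (71 - 43.83) / 14.55
Y = 57.89 + 12.73 * 27.17 / 14.55
Y = 57.89 + 345.8741 / 14.55
Y = 57.89 + 23.7714
Y = 81.6614

81.6614


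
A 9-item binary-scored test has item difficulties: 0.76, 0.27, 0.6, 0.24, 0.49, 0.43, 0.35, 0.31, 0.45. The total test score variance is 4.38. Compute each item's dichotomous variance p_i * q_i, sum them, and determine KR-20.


For each item, compute p_i * q_i:
  Item 1: 0.76 * 0.24 = 0.1824
  Item 2: 0.27 * 0.73 = 0.1971
  Item 3: 0.6 * 0.4 = 0.24
  Item 4: 0.24 * 0.76 = 0.1824
  Item 5: 0.49 * 0.51 = 0.2499
  Item 6: 0.43 * 0.57 = 0.2451
  Item 7: 0.35 * 0.65 = 0.2275
  Item 8: 0.31 * 0.69 = 0.2139
  Item 9: 0.45 * 0.55 = 0.2475
Sum(p_i * q_i) = 0.1824 + 0.1971 + 0.24 + 0.1824 + 0.2499 + 0.2451 + 0.2275 + 0.2139 + 0.2475 = 1.9858
KR-20 = (k/(k-1)) * (1 - Sum(p_i*q_i) / Var_total)
= (9/8) * (1 - 1.9858/4.38)
= 1.125 * 0.5466
KR-20 = 0.6149

0.6149


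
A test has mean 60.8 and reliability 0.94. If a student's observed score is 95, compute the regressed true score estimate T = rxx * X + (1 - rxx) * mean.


T_est = rxx * X + (1 - rxx) * mean
T_est = 0.94 * 95 + 0.06 * 60.8
T_est = 89.3 + 3.648
T_est = 92.948

92.948


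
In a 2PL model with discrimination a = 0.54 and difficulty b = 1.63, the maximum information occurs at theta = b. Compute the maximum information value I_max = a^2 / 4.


For 2PL, max info at theta = b = 1.63
I_max = a^2 / 4 = 0.54^2 / 4
= 0.2916 / 4
I_max = 0.0729

0.0729


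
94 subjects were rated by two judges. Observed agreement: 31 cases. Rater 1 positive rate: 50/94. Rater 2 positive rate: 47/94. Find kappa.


P_o = 31/94 = 0.329787
P_e = (50*47 + 44*47) / 8836 = 0.5
kappa = (P_o - P_e) / (1 - P_e)
kappa = (0.329787 - 0.5) / (1 - 0.5)
kappa = -0.3404

-0.3404


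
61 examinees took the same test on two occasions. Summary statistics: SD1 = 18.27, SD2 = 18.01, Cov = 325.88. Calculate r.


r = cov(X,Y) / (SD_X * SD_Y)
r = 325.88 / (18.27 * 18.01)
r = 325.88 / 329.0427
r = 0.9904

0.9904


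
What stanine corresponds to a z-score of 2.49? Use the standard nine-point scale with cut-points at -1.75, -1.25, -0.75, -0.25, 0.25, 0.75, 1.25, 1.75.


Stanine boundaries: [-1.75, -1.25, -0.75, -0.25, 0.25, 0.75, 1.25, 1.75]
z = 2.49
Check each boundary:
  z >= -1.75 -> could be stanine 2
  z >= -1.25 -> could be stanine 3
  z >= -0.75 -> could be stanine 4
  z >= -0.25 -> could be stanine 5
  z >= 0.25 -> could be stanine 6
  z >= 0.75 -> could be stanine 7
  z >= 1.25 -> could be stanine 8
  z >= 1.75 -> could be stanine 9
Highest qualifying boundary gives stanine = 9

9


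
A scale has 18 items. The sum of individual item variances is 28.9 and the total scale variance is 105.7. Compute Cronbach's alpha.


alpha = (k/(k-1)) * (1 - sum(si^2)/s_total^2)
= (18/17) * (1 - 28.9/105.7)
alpha = 0.7693

0.7693


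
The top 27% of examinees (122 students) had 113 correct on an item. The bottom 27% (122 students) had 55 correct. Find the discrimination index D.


p_upper = 113/122 = 0.9262
p_lower = 55/122 = 0.4508
D = 0.9262 - 0.4508 = 0.4754

0.4754


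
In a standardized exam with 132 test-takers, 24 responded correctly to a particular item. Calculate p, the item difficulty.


Item difficulty p = number correct / total examinees
p = 24 / 132
p = 0.1818

0.1818


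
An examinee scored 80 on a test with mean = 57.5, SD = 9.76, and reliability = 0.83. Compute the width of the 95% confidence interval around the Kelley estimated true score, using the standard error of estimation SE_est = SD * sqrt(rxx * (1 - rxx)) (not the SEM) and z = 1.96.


True score estimate = 0.83*80 + 0.17*57.5 = 76.175
SE_est = SD * sqrt(rxx * (1 - rxx)) = 9.76 * sqrt(0.83 * 0.17) = 9.76 * sqrt(0.1411) = 3.666176
CI = T_est +/- z * SE_est, so width = 2 * z * SE_est = 2 * 1.96 * 3.666176
Width = 14.3714

14.3714


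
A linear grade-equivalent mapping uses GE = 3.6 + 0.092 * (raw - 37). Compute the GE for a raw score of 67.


raw - median = 67 - 37 = 30
slope * diff = 0.092 * 30 = 2.76
GE = 3.6 + 2.76
GE = 6.36

6.36


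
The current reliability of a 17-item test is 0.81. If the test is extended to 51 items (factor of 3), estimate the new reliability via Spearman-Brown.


r_new = (n * rxx) / (1 + (n-1) * rxx)
r_new = (3 * 0.81) / (1 + 2 * 0.81)
r_new = 2.43 / 2.62
r_new = 0.9275

0.9275


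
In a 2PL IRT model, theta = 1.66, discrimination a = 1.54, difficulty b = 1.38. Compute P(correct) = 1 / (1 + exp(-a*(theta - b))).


a*(theta - b) = 1.54 * (1.66 - 1.38) = 0.4312
exp(-0.4312) = 0.6497
P = 1 / (1 + 0.6497)
P = 0.6062

0.6062


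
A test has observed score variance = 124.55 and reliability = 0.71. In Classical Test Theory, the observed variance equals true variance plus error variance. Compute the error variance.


var_true = rxx * var_obs = 0.71 * 124.55 = 88.4305
var_error = var_obs - var_true
var_error = 124.55 - 88.4305
var_error = 36.1195

36.1195


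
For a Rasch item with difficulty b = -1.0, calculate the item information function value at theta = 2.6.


P = 1/(1+exp(-(2.6--1.0))) = 0.9734
I = P*(1-P) = 0.9734 * 0.0266
I = 0.0259

0.0259


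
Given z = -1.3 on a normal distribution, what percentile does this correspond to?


CDF(z) = 0.5 * (1 + erf(z/sqrt(2)))
erf(-0.9192) = -0.8064
CDF = 0.0968
Percentile rank = 0.0968 * 100 = 9.68

9.68


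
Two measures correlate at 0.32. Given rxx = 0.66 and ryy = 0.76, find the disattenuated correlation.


r_corrected = rxy / sqrt(rxx * ryy)
= 0.32 / sqrt(0.66 * 0.76)
= 0.32 / sqrt(0.5016)
= 0.32 / 0.708237
r_corrected = 0.4518

0.4518


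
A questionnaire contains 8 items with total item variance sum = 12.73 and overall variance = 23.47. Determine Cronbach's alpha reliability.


alpha = (k/(k-1)) * (1 - sum(si^2)/s_total^2)
= (8/7) * (1 - 12.73/23.47)
alpha = 0.523

0.523


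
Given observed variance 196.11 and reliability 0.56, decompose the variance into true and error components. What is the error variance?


var_true = rxx * var_obs = 0.56 * 196.11 = 109.8216
var_error = var_obs - var_true
var_error = 196.11 - 109.8216
var_error = 86.2884

86.2884


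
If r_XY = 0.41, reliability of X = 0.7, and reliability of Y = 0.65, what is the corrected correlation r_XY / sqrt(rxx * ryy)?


r_corrected = rxy / sqrt(rxx * ryy)
= 0.41 / sqrt(0.7 * 0.65)
= 0.41 / sqrt(0.455)
= 0.41 / 0.674537
r_corrected = 0.6078

0.6078


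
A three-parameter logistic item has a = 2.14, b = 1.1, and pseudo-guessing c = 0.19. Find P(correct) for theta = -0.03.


logit = 2.14*(-0.03 - 1.1) = -2.4182
P* = 1/(1 + exp(--2.4182)) = 0.0818
P = 0.19 + (1 - 0.19) * 0.0818
P = 0.2563

0.2563


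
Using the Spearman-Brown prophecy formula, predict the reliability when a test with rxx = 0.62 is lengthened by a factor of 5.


r_new = (n * rxx) / (1 + (n-1) * rxx)
r_new = (5 * 0.62) / (1 + 4 * 0.62)
r_new = 3.1 / 3.48
r_new = 0.8908

0.8908


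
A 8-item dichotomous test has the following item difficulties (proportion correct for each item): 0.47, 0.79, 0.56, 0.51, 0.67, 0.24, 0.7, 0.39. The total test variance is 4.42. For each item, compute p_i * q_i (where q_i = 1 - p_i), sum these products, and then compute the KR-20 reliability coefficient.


For each item, compute p_i * q_i:
  Item 1: 0.47 * 0.53 = 0.2491
  Item 2: 0.79 * 0.21 = 0.1659
  Item 3: 0.56 * 0.44 = 0.2464
  Item 4: 0.51 * 0.49 = 0.2499
  Item 5: 0.67 * 0.33 = 0.2211
  Item 6: 0.24 * 0.76 = 0.1824
  Item 7: 0.7 * 0.3 = 0.21
  Item 8: 0.39 * 0.61 = 0.2379
Sum(p_i * q_i) = 0.2491 + 0.1659 + 0.2464 + 0.2499 + 0.2211 + 0.1824 + 0.21 + 0.2379 = 1.7627
KR-20 = (k/(k-1)) * (1 - Sum(p_i*q_i) / Var_total)
= (8/7) * (1 - 1.7627/4.42)
= 1.1429 * 0.6012
KR-20 = 0.6871

0.6871


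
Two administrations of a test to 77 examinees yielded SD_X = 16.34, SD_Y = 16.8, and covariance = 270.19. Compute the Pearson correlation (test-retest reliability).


r = cov(X,Y) / (SD_X * SD_Y)
r = 270.19 / (16.34 * 16.8)
r = 270.19 / 274.512
r = 0.9843

0.9843


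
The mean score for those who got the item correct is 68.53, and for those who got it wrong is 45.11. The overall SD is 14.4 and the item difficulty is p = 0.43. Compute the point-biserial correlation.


q = 1 - p = 0.57
rpb = ((M1 - M0) / SD) * sqrt(p * q)
rpb = ((68.53 - 45.11) / 14.4) * sqrt(0.43 * 0.57)
rpb = 0.8052

0.8052


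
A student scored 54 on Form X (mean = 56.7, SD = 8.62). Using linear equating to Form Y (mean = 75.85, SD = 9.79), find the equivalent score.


slope = SD_Y / SD_X = 9.79 / 8.62 ~ 1.1357
intercept = mean_Y - slope * mean_X = 75.85 - (9.79 / 8.62) * 56.7 ~ 11.4541
Y = slope * X + intercept. To avoid rounding drift from the rounded slope/intercept, evaluate the equivalent form Y = mean_Y + SD_Y * (X - mean_X) / SD_X at full precision:
Y = 75.85 + 9.79 * (54 - 56.7) / 8.62
Y = 75.85 - 9.79 * 2.7 / 8.62
Y = 75.85 - 26.433 / 8.62
Y = 75.85 - 3.0665
Y = 72.7835

72.7835


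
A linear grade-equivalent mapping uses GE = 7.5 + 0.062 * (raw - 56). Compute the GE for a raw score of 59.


raw - median = 59 - 56 = 3
slope * diff = 0.062 * 3 = 0.186
GE = 7.5 + 0.186
GE = 7.686

7.686


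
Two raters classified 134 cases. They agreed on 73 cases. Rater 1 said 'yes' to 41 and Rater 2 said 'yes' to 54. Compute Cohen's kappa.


P_o = 73/134 = 0.544776
P_e = (41*54 + 93*80) / 17956 = 0.537648
kappa = (P_o - P_e) / (1 - P_e)
kappa = (0.544776 - 0.537648) / (1 - 0.537648)
kappa = 0.0154

0.0154


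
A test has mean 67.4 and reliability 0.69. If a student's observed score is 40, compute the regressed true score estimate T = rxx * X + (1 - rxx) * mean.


T_est = rxx * X + (1 - rxx) * mean
T_est = 0.69 * 40 + 0.31 * 67.4
T_est = 27.6 + 20.894
T_est = 48.494

48.494


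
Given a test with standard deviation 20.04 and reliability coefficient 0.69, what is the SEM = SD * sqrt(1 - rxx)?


SEM = SD * sqrt(1 - rxx)
SEM = 20.04 * sqrt(1 - 0.69)
SEM = 20.04 * sqrt(0.31) = 20.04 * 0.556776
SEM = 11.1578

11.1578


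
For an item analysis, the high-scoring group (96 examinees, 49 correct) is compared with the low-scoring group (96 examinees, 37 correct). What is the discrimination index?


p_upper = 49/96 = 0.5104
p_lower = 37/96 = 0.3854
D = 0.5104 - 0.3854 = 0.125

0.125


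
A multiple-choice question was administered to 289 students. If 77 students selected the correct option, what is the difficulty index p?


Item difficulty p = number correct / total examinees
p = 77 / 289
p = 0.2664

0.2664


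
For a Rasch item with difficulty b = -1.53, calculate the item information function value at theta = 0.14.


P = 1/(1+exp(-(0.14--1.53))) = 0.8416
I = P*(1-P) = 0.8416 * 0.1584
I = 0.1333

0.1333


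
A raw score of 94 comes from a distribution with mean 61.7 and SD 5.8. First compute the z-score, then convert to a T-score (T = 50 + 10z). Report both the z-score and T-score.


z = (X - mean) / SD = (94 - 61.7) / 5.8
z = 32.3 / 5.8
z = 5.569
T-score = T = 50 + 10z
Carry z at full precision (z = 32.3 / 5.8) into the conversion:
T-score = 50 + 10 * (32.3 / 5.8) = 50 + 323 / 5.8
T-score = 50 + 55.6897
T-score = 105.6897

105.6897


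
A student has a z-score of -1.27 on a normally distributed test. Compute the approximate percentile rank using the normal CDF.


CDF(z) = 0.5 * (1 + erf(z/sqrt(2)))
erf(-0.898) = -0.7959
CDF = 0.102
Percentile rank = 0.102 * 100 = 10.2

10.2


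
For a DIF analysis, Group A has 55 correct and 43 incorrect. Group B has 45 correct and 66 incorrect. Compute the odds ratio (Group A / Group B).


Odds_A = 55/43 = 1.2791
Odds_B = 45/66 = 0.6818
OR = Odds_A / Odds_B = 1.2791 / 0.6818
Exactly, OR = (55 * 66) / (43 * 45) = 3630 / 1935
OR = 1.876

1.876


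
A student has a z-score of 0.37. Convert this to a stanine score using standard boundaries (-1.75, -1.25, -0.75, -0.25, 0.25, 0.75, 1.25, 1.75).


Stanine boundaries: [-1.75, -1.25, -0.75, -0.25, 0.25, 0.75, 1.25, 1.75]
z = 0.37
Check each boundary:
  z >= -1.75 -> could be stanine 2
  z >= -1.25 -> could be stanine 3
  z >= -0.75 -> could be stanine 4
  z >= -0.25 -> could be stanine 5
  z >= 0.25 -> could be stanine 6
  z < 0.75
  z < 1.25
  z < 1.75
Highest qualifying boundary gives stanine = 6

6


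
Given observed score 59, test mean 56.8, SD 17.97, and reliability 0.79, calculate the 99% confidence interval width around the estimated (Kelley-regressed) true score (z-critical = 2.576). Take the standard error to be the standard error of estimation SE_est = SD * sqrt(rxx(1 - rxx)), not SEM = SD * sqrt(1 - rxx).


True score estimate = 0.79*59 + 0.21*56.8 = 58.538
SE_est = SD * sqrt(rxx * (1 - rxx)) = 17.97 * sqrt(0.79 * 0.21) = 17.97 * sqrt(0.1659) = 7.319329
CI = T_est +/- z * SE_est, so width = 2 * z * SE_est = 2 * 2.576 * 7.319329
Width = 37.7092

37.7092


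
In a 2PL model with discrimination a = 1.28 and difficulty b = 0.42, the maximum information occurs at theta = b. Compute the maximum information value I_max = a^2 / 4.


For 2PL, max info at theta = b = 0.42
I_max = a^2 / 4 = 1.28^2 / 4
= 1.6384 / 4
I_max = 0.4096

0.4096


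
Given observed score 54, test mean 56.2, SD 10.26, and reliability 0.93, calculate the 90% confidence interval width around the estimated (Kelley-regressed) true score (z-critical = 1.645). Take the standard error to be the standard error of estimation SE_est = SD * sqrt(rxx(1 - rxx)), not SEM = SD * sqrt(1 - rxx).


True score estimate = 0.93*54 + 0.07*56.2 = 54.154
SE_est = SD * sqrt(rxx * (1 - rxx)) = 10.26 * sqrt(0.93 * 0.07) = 10.26 * sqrt(0.0651) = 2.617808
CI = T_est +/- z * SE_est, so width = 2 * z * SE_est = 2 * 1.645 * 2.617808
Width = 8.6126

8.6126


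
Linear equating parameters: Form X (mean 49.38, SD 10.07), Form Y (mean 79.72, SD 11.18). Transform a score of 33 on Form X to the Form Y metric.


slope = SD_Y / SD_X = 11.18 / 10.07 ~ 1.1102
intercept = mean_Y - slope * mean_X = 79.72 - (11.18 / 10.07) * 49.38 ~ 24.8969
Y = slope * X + intercept. To avoid rounding drift from the rounded slope/intercept, evaluate the equivalent form Y = mean_Y + SD_Y * (X - mean_X) / SD_X at full precision:
Y = 79.72 + 11.18 * (33 - 49.38) / 10.07
Y = 79.72 - 11.18 * 16.38 / 10.07
Y = 79.72 - 183.1284 / 10.07
Y = 79.72 - 18.1855
Y = 61.5345

61.5345


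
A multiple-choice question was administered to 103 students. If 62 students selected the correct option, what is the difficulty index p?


Item difficulty p = number correct / total examinees
p = 62 / 103
p = 0.6019

0.6019


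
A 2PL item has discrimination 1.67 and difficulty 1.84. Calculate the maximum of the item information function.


For 2PL, max info at theta = b = 1.84
I_max = a^2 / 4 = 1.67^2 / 4
= 2.7889 / 4
I_max = 0.6972

0.6972


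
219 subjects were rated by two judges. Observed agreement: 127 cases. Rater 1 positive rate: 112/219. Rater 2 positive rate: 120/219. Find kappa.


P_o = 127/219 = 0.579909
P_e = (112*120 + 107*99) / 47961 = 0.501095
kappa = (P_o - P_e) / (1 - P_e)
kappa = (0.579909 - 0.501095) / (1 - 0.501095)
kappa = 0.158

0.158


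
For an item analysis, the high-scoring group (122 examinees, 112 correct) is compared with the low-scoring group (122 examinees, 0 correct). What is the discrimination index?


p_upper = 112/122 = 0.918
p_lower = 0/122 = 0.0
D = 0.918 - 0.0 = 0.918

0.918


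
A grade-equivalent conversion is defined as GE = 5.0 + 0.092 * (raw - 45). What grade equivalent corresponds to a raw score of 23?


raw - median = 23 - 45 = -22
slope * diff = 0.092 * -22 = -2.024
GE = 5.0 + -2.024
GE = 2.976

2.976


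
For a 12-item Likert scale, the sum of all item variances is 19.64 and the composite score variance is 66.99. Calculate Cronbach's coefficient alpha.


alpha = (k/(k-1)) * (1 - sum(si^2)/s_total^2)
= (12/11) * (1 - 19.64/66.99)
alpha = 0.7711

0.7711


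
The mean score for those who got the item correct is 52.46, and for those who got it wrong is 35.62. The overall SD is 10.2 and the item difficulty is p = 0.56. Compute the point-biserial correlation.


q = 1 - p = 0.44
rpb = ((M1 - M0) / SD) * sqrt(p * q)
rpb = ((52.46 - 35.62) / 10.2) * sqrt(0.56 * 0.44)
rpb = 0.8195

0.8195


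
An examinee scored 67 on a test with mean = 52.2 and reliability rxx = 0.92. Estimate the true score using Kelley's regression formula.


T_est = rxx * X + (1 - rxx) * mean
T_est = 0.92 * 67 + 0.08 * 52.2
T_est = 61.64 + 4.176
T_est = 65.816

65.816


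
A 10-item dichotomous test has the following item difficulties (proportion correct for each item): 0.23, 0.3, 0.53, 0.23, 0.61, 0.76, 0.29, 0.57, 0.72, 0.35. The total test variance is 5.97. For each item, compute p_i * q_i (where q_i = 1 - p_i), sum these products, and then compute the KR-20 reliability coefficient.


For each item, compute p_i * q_i:
  Item 1: 0.23 * 0.77 = 0.1771
  Item 2: 0.3 * 0.7 = 0.21
  Item 3: 0.53 * 0.47 = 0.2491
  Item 4: 0.23 * 0.77 = 0.1771
  Item 5: 0.61 * 0.39 = 0.2379
  Item 6: 0.76 * 0.24 = 0.1824
  Item 7: 0.29 * 0.71 = 0.2059
  Item 8: 0.57 * 0.43 = 0.2451
  Item 9: 0.72 * 0.28 = 0.2016
  Item 10: 0.35 * 0.65 = 0.2275
Sum(p_i * q_i) = 0.1771 + 0.21 + 0.2491 + 0.1771 + 0.2379 + 0.1824 + 0.2059 + 0.2451 + 0.2016 + 0.2275 = 2.1137
KR-20 = (k/(k-1)) * (1 - Sum(p_i*q_i) / Var_total)
= (10/9) * (1 - 2.1137/5.97)
= 1.1111 * 0.6459
KR-20 = 0.7177

0.7177


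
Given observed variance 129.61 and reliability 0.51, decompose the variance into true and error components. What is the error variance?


var_true = rxx * var_obs = 0.51 * 129.61 = 66.1011
var_error = var_obs - var_true
var_error = 129.61 - 66.1011
var_error = 63.5089

63.5089


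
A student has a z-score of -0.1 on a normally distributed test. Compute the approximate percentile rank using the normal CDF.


CDF(z) = 0.5 * (1 + erf(z/sqrt(2)))
erf(-0.0707) = -0.0797
CDF = 0.4602
Percentile rank = 0.4602 * 100 = 46.02

46.02


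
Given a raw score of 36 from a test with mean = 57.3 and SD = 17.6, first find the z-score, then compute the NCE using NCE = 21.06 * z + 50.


z = (X - mean) / SD = (36 - 57.3) / 17.6
z = -21.3 / 17.6
z = -1.2102
NCE = NCE = 21.06z + 50
Carry z at full precision (z = -21.3 / 17.6) into the conversion:
NCE = 21.06 * (-21.3 / 17.6) + 50 = -448.578 / 17.6 + 50
NCE = -25.4874 + 50
NCE = 24.5126

24.5126


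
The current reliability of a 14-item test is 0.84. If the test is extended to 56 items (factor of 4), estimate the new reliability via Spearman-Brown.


r_new = (n * rxx) / (1 + (n-1) * rxx)
r_new = (4 * 0.84) / (1 + 3 * 0.84)
r_new = 3.36 / 3.52
r_new = 0.9545

0.9545


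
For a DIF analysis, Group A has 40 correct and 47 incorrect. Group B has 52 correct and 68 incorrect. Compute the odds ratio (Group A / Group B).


Odds_A = 40/47 = 0.8511
Odds_B = 52/68 = 0.7647
OR = Odds_A / Odds_B = 0.8511 / 0.7647
Exactly, OR = (40 * 68) / (47 * 52) = 2720 / 2444
OR = 1.1129

1.1129


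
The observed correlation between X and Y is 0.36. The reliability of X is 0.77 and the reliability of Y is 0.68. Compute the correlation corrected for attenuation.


r_corrected = rxy / sqrt(rxx * ryy)
= 0.36 / sqrt(0.77 * 0.68)
= 0.36 / sqrt(0.5236)
= 0.36 / 0.723602
r_corrected = 0.4975

0.4975


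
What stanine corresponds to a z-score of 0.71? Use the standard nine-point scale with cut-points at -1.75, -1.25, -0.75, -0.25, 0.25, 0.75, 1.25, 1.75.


Stanine boundaries: [-1.75, -1.25, -0.75, -0.25, 0.25, 0.75, 1.25, 1.75]
z = 0.71
Check each boundary:
  z >= -1.75 -> could be stanine 2
  z >= -1.25 -> could be stanine 3
  z >= -0.75 -> could be stanine 4
  z >= -0.25 -> could be stanine 5
  z >= 0.25 -> could be stanine 6
  z < 0.75
  z < 1.25
  z < 1.75
Highest qualifying boundary gives stanine = 6

6


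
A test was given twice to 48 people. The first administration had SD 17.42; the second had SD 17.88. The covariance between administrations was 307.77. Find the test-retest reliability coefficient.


r = cov(X,Y) / (SD_X * SD_Y)
r = 307.77 / (17.42 * 17.88)
r = 307.77 / 311.4696
r = 0.9881

0.9881


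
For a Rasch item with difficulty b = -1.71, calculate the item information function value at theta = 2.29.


P = 1/(1+exp(-(2.29--1.71))) = 0.982
I = P*(1-P) = 0.982 * 0.018
I = 0.0177

0.0177


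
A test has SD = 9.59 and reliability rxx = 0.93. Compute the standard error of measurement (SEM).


SEM = SD * sqrt(1 - rxx)
SEM = 9.59 * sqrt(1 - 0.93)
SEM = 9.59 * sqrt(0.07) = 9.59 * 0.264575
SEM = 2.5373

2.5373


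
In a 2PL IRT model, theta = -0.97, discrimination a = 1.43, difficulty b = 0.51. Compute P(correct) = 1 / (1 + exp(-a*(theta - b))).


a*(theta - b) = 1.43 * (-0.97 - 0.51) = -2.1164
exp(--2.1164) = 8.3012
P = 1 / (1 + 8.3012)
P = 0.1075

0.1075


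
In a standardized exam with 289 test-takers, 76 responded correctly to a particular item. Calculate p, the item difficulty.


Item difficulty p = number correct / total examinees
p = 76 / 289
p = 0.263

0.263


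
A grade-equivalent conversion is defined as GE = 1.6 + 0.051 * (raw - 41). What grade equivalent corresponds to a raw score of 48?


raw - median = 48 - 41 = 7
slope * diff = 0.051 * 7 = 0.357
GE = 1.6 + 0.357
GE = 1.957

1.957


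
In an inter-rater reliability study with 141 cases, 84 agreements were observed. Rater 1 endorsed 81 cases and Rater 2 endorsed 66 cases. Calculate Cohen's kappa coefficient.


P_o = 84/141 = 0.595745
P_e = (81*66 + 60*75) / 19881 = 0.495247
kappa = (P_o - P_e) / (1 - P_e)
kappa = (0.595745 - 0.495247) / (1 - 0.495247)
kappa = 0.1991

0.1991


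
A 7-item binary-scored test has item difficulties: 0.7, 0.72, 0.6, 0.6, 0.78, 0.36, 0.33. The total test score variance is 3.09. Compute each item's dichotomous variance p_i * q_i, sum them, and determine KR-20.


For each item, compute p_i * q_i:
  Item 1: 0.7 * 0.3 = 0.21
  Item 2: 0.72 * 0.28 = 0.2016
  Item 3: 0.6 * 0.4 = 0.24
  Item 4: 0.6 * 0.4 = 0.24
  Item 5: 0.78 * 0.22 = 0.1716
  Item 6: 0.36 * 0.64 = 0.2304
  Item 7: 0.33 * 0.67 = 0.2211
Sum(p_i * q_i) = 0.21 + 0.2016 + 0.24 + 0.24 + 0.1716 + 0.2304 + 0.2211 = 1.5147
KR-20 = (k/(k-1)) * (1 - Sum(p_i*q_i) / Var_total)
= (7/6) * (1 - 1.5147/3.09)
= 1.1667 * 0.5098
KR-20 = 0.5948

0.5948


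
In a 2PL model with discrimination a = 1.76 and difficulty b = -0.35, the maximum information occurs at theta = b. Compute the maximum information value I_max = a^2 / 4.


For 2PL, max info at theta = b = -0.35
I_max = a^2 / 4 = 1.76^2 / 4
= 3.0976 / 4
I_max = 0.7744

0.7744


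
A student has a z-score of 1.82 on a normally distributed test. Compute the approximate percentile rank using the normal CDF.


CDF(z) = 0.5 * (1 + erf(z/sqrt(2)))
erf(1.2869) = 0.9312
CDF = 0.9656
Percentile rank = 0.9656 * 100 = 96.56

96.56


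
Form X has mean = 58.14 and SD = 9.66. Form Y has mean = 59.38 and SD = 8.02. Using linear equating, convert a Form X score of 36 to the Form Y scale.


slope = SD_Y / SD_X = 8.02 / 9.66 ~ 0.8302
intercept = mean_Y - slope * mean_X = 59.38 - (8.02 / 9.66) * 58.14 ~ 11.1106
Y = slope * X + intercept. To avoid rounding drift from the rounded slope/intercept, evaluate the equivalent form Y = mean_Y + SD_Y * (X - mean_X) / SD_X at full precision:
Y = 59.38 + 8.02 * (36 - 58.14) / 9.66
Y = 59.38 - 8.02 * 22.14 / 9.66
Y = 59.38 - 177.5628 / 9.66
Y = 59.38 - 18.3812
Y = 40.9988

40.9988


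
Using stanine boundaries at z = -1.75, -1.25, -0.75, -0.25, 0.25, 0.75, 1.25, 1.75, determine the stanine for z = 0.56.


Stanine boundaries: [-1.75, -1.25, -0.75, -0.25, 0.25, 0.75, 1.25, 1.75]
z = 0.56
Check each boundary:
  z >= -1.75 -> could be stanine 2
  z >= -1.25 -> could be stanine 3
  z >= -0.75 -> could be stanine 4
  z >= -0.25 -> could be stanine 5
  z >= 0.25 -> could be stanine 6
  z < 0.75
  z < 1.25
  z < 1.75
Highest qualifying boundary gives stanine = 6

6


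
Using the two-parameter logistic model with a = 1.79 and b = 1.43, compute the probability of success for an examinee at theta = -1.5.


a*(theta - b) = 1.79 * (-1.5 - 1.43) = -5.2447
exp(--5.2447) = 189.5589
P = 1 / (1 + 189.5589)
P = 0.0052

0.0052


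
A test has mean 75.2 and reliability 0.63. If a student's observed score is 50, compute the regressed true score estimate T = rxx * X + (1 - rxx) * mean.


T_est = rxx * X + (1 - rxx) * mean
T_est = 0.63 * 50 + 0.37 * 75.2
T_est = 31.5 + 27.824
T_est = 59.324

59.324


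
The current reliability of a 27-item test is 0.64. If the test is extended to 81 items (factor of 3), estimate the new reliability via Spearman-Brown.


r_new = (n * rxx) / (1 + (n-1) * rxx)
r_new = (3 * 0.64) / (1 + 2 * 0.64)
r_new = 1.92 / 2.28
r_new = 0.8421

0.8421


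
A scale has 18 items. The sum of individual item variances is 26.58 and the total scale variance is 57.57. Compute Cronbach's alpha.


alpha = (k/(k-1)) * (1 - sum(si^2)/s_total^2)
= (18/17) * (1 - 26.58/57.57)
alpha = 0.57

0.57


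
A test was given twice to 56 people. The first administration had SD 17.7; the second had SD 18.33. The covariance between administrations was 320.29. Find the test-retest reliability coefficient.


r = cov(X,Y) / (SD_X * SD_Y)
r = 320.29 / (17.7 * 18.33)
r = 320.29 / 324.441
r = 0.9872

0.9872


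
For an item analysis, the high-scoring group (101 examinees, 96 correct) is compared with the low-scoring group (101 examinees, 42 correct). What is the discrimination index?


p_upper = 96/101 = 0.9505
p_lower = 42/101 = 0.4158
D = 0.9505 - 0.4158 = 0.5347

0.5347


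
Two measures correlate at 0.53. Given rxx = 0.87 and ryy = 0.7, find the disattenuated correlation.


r_corrected = rxy / sqrt(rxx * ryy)
= 0.53 / sqrt(0.87 * 0.7)
= 0.53 / sqrt(0.609)
= 0.53 / 0.780385
r_corrected = 0.6792

0.6792


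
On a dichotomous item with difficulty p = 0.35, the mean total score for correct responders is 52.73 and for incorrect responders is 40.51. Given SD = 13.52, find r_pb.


q = 1 - p = 0.65
rpb = ((M1 - M0) / SD) * sqrt(p * q)
rpb = ((52.73 - 40.51) / 13.52) * sqrt(0.35 * 0.65)
rpb = 0.4311

0.4311


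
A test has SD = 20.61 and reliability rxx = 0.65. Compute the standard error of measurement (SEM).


SEM = SD * sqrt(1 - rxx)
SEM = 20.61 * sqrt(1 - 0.65)
SEM = 20.61 * sqrt(0.35) = 20.61 * 0.591608
SEM = 12.193

12.193


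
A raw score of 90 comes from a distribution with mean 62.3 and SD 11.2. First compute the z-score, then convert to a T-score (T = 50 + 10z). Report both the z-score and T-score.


z = (X - mean) / SD = (90 - 62.3) / 11.2
z = 27.7 / 11.2
z = 2.4732
T-score = T = 50 + 10z
Carry z at full precision (z = 27.7 / 11.2) into the conversion:
T-score = 50 + 10 * (27.7 / 11.2) = 50 + 277 / 11.2
T-score = 50 + 24.7321
T-score = 74.7321

74.7321
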